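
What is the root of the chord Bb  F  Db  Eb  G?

Eb

The distinct letter names are Bb, F, Db, Eb, G. Arranged as a stack of thirds they read Eb–G–Bb–Db–F, so Eb is the root (an Eb dominant ninth chord).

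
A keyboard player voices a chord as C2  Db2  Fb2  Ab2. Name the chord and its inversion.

Db minor-major seventh, third inversion

The pitch classes C, Db, Fb, Ab arrange in thirds as Db–Fb–Ab–C: a Db minor-major seventh chord.
With the seventh (C) in the bass, the chord is in third inversion (figured bass 4/2).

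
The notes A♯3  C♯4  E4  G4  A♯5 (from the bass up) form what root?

A#

A#, C#, E, G are the tones of an A# diminished seventh chord (A#–C#–E–G), making A# the root.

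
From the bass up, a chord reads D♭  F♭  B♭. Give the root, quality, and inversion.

Bb diminished, first inversion

The distinct note names are Db, Fb, Bb. Stacked in thirds they read Bb–Db–Fb, which is a diminished triad on Bb.
With the third (Db) in the bass, the chord is in first inversion (figured bass 6).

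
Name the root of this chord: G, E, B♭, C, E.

The distinct letter names are G, E, Bb, C. Arranged as a stack of thirds they read C–E–G–Bb, so C is the root (a C dominant seventh chord).

C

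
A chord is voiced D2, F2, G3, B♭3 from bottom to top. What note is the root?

G

Reordering D, F, G, Bb into stacked thirds gives G–Bb–D–F; the bottom of that stack, G, is the root.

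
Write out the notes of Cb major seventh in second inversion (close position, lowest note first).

The chord tones are Cb–Eb–Gb–Bb. With the fifth (Gb) lowest for second inversion: Gb, Bb, Cb, Eb.

Gb, Bb, Cb, Eb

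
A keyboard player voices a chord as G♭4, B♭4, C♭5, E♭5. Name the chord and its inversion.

Reducing to letter names: Gb, Bb, Cb, Eb. These stack in thirds as Cb–Eb–Gb–Bb — a Cb major seventh chord.
The lowest note is Gb, the fifth of the chord, so this is second inversion (figured bass 4/3).

Cb major seventh, second inversion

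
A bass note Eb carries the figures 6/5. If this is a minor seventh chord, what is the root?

C

The figures 6/5 mean the third of the chord is in the bass. If Eb is the third of a minor seventh chord, the root is C (chord tones C–Eb–G–Bb).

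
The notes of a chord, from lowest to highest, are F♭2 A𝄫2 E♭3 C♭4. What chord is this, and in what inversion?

Fb minor-major seventh, root position

Reducing to letter names: Fb, Abb, Eb, Cb. These stack in thirds as Fb–Abb–Cb–Eb — an Fb minor-major seventh chord.
The lowest note is Fb, the root of the chord, so this is root position (figured bass 7).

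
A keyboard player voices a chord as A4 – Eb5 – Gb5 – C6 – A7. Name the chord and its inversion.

A diminished seventh, root position

The pitch classes A, Eb, Gb, C arrange in thirds as A–C–Eb–Gb: an A diminished seventh chord.
A is the root of A diminished seventh; root in the bass means root position (figured bass 7).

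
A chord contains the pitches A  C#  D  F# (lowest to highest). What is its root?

D

Reordering A, C#, D, F# into stacked thirds gives D–F#–A–C#; the bottom of that stack, D, is the root.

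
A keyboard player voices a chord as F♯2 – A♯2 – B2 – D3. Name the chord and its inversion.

B minor-major seventh, second inversion

Reducing to letter names: F#, A#, B, D. These stack in thirds as B–D–F#–A# — a B minor-major seventh chord.
F# is the fifth of B minor-major seventh; fifth in the bass means second inversion (figured bass 4/3).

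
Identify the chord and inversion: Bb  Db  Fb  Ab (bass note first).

Bb half-diminished seventh, root position

Reducing to letter names: Bb, Db, Fb, Ab. These stack in thirds as Bb–Db–Fb–Ab — a Bb half-diminished seventh chord.
Bb is the root of Bb half-diminished seventh; root in the bass means root position (figured bass 7).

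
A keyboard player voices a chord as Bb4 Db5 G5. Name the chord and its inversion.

The pitch classes Bb, Db, G arrange in thirds as G–Bb–Db: a G diminished triad.
The lowest note is Bb, the third of the chord, so this is first inversion (figured bass 6).

G diminished, first inversion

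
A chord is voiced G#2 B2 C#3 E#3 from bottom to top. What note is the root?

Reordering G#, B, C#, E# into stacked thirds gives C#–E#–G#–B; the bottom of that stack, C#, is the root.

C#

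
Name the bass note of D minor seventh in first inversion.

F

D minor seventh is D–F–A–C. First inversion places the third in the bass: F.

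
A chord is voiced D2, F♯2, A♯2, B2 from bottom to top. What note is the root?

Reordering D, F#, A#, B into stacked thirds gives B–D–F#–A#; the bottom of that stack, B, is the root.

B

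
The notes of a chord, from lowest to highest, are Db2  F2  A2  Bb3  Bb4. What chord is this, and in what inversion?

The distinct note names are Db, F, A, Bb. Stacked in thirds they read Bb–Db–F–A, which is a minor-major seventh chord on Bb.
The lowest note is Db, the third of the chord, so this is first inversion (figured bass 6/5).

Bb minor-major seventh, first inversion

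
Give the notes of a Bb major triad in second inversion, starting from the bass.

The chord tones are Bb–D–F. With the fifth (F) lowest for second inversion: F, Bb, D.

F, Bb, D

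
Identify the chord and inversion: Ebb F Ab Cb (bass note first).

F diminished seventh, third inversion

The pitch classes Ebb, F, Ab, Cb arrange in thirds as F–Ab–Cb–Ebb: an F diminished seventh chord.
With the seventh (Ebb) in the bass, the chord is in third inversion (figured bass 4/2).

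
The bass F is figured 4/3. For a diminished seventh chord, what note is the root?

B

The figures 4/3 mean the fifth of the chord is in the bass. If F is the fifth of a diminished seventh chord, the root is B (chord tones B–D–F–Ab).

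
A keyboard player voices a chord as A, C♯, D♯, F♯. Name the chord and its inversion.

The pitch classes A, C#, D#, F# arrange in thirds as D#–F#–A–C#: a D# half-diminished seventh chord.
A is the fifth of D# half-diminished seventh; fifth in the bass means second inversion (figured bass 4/3).

D# half-diminished seventh, second inversion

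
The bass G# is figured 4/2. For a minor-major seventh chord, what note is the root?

A

The figures 4/2 mean the seventh of the chord is in the bass. If G# is the seventh of a minor-major seventh chord, the root is A (chord tones A–C–E–G#).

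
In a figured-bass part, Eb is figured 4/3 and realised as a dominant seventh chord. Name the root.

The figures 4/3 mean the fifth of the chord is in the bass. If Eb is the fifth of a dominant seventh chord, the root is Ab (chord tones Ab–C–Eb–Gb).

Ab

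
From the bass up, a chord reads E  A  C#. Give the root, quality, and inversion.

A major, second inversion

Reducing to letter names: E, A, C#. These stack in thirds as A–C#–E — an A major triad.
The lowest note is E, the fifth of the chord, so this is second inversion (figured bass 6/4).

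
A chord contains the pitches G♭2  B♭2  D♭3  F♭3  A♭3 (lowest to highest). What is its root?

Gb

Reordering Gb, Bb, Db, Fb, Ab into stacked thirds gives Gb–Bb–Db–Fb–Ab; the bottom of that stack, Gb, is the root.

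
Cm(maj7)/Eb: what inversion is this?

first inversion

Cm(maj7)/Eb means C minor-major seventh with Eb in the bass. Eb is the third of C minor-major seventh (C–Eb–G–B), so this is first inversion.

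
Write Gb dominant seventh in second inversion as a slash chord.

Second inversion of Gb dominant seventh has the fifth (Db) in the bass. As a slash chord: Gb7/Db.

Gb7/Db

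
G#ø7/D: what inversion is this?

G#ø7/D means G# half-diminished seventh with D in the bass. D is the fifth of G# half-diminished seventh (G#–B–D–F#), so this is second inversion.

second inversion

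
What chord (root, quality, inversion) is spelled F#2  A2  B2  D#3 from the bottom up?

The distinct note names are F#, A, B, D#. Stacked in thirds they read B–D#–F#–A, which is a dominant seventh chord on B.
With the fifth (F#) in the bass, the chord is in second inversion (figured bass 4/3).

B dominant seventh, second inversion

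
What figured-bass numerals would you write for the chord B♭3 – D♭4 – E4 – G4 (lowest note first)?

The notes Bb, Db, E, G stack in thirds as E–G–Bb–Db — an E diminished seventh chord. The bass Bb is the fifth, so this is second inversion: figured 4/3.

4/3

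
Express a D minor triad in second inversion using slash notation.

Dm/A

Second inversion of D minor has the fifth (A) in the bass. As a slash chord: Dm/A.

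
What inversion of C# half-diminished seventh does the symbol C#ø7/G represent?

C#ø7/G means C# half-diminished seventh with G in the bass. G is the fifth of C# half-diminished seventh (C#–E–G–B), so this is second inversion.

second inversion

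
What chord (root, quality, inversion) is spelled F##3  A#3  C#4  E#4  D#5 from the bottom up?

The distinct note names are F##, A#, C#, E#, D#. Stacked in thirds they read D#–F##–A#–C#–E#, which is a dominant ninth chord on D#.
F## is the third of D# dominant ninth; third in the bass means first inversion.

D# dominant ninth, first inversion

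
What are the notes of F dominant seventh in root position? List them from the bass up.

Spelling F dominant seventh: F–A–C–Eb. In root position the root is bass, giving F, A, C, Eb from the bottom.

F, A, C, Eb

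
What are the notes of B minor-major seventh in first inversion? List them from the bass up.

D, F#, A#, B

Spelling B minor-major seventh: B–D–F#–A#. In first inversion the third is bass, giving D, F#, A#, B from the bottom.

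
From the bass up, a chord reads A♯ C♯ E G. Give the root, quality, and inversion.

The distinct note names are A#, C#, E, G. Stacked in thirds they read A#–C#–E–G, which is a diminished seventh chord on A#.
The lowest note is A#, the root of the chord, so this is root position (figured bass 7).

A# diminished seventh, root position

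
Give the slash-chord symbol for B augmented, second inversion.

Second inversion of B augmented has the fifth (F##) in the bass. As a slash chord: Baug/F##.

Baug/F##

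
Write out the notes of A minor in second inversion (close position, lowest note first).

The chord tones are A–C–E. With the fifth (E) lowest for second inversion: E, A, C.

E, A, C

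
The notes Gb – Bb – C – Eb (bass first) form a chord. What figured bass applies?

4/3

The notes Gb, Bb, C, Eb stack in thirds as C–Eb–Gb–Bb — a C half-diminished seventh chord. The bass Gb is the fifth, so this is second inversion: figured 4/3.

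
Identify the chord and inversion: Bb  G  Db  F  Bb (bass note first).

The pitch classes Bb, G, Db, F arrange in thirds as G–Bb–Db–F: a G half-diminished seventh chord.
With the third (Bb) in the bass, the chord is in first inversion (figured bass 6/5).

G half-diminished seventh, first inversion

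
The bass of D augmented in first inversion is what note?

F#

D augmented is D–F#–A#. First inversion places the third in the bass: F#.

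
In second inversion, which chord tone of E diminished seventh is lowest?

E diminished seventh is E–G–Bb–Db. Second inversion places the fifth in the bass: Bb.

Bb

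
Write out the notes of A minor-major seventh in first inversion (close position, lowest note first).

C, E, G#, A

Spelling A minor-major seventh: A–C–E–G#. In first inversion the third is bass, giving C, E, G#, A from the bottom.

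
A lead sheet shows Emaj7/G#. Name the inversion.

first inversion

Emaj7/G# means E major seventh with G# in the bass. G# is the third of E major seventh (E–G#–B–D#), so this is first inversion.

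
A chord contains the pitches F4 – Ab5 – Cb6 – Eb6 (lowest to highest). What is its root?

F

Reordering F, Ab, Cb, Eb into stacked thirds gives F–Ab–Cb–Eb; the bottom of that stack, F, is the root.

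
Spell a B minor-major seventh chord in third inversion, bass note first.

A#, B, D, F#

The chord tones are B–D–F#–A#. With the seventh (A#) lowest for third inversion: A#, B, D, F#.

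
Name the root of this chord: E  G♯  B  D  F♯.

Reordering E, G#, B, D, F# into stacked thirds gives E–G#–B–D–F#; the bottom of that stack, E, is the root.

E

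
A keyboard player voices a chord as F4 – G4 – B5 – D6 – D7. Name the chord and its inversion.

The pitch classes F, G, B, D arrange in thirds as G–B–D–F: a G dominant seventh chord.
With the seventh (F) in the bass, the chord is in third inversion (figured bass 4/2).

G dominant seventh, third inversion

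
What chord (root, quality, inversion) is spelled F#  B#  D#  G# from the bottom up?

G# dominant seventh, third inversion

The pitch classes F#, B#, D#, G# arrange in thirds as G#–B#–D#–F#: a G# dominant seventh chord.
With the seventh (F#) in the bass, the chord is in third inversion (figured bass 4/2).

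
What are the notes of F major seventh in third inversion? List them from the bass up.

E, F, A, C

The chord tones are F–A–C–E. With the seventh (E) lowest for third inversion: E, F, A, C.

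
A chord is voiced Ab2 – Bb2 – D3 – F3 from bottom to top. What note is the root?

Ab, Bb, D, F are the tones of a Bb dominant seventh chord (Bb–D–F–Ab), making Bb the root.

Bb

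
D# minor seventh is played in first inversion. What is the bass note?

F#

D# minor seventh is D#–F#–A#–C#. First inversion places the third in the bass: F#.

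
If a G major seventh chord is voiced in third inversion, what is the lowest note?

The seventh of G major seventh (G–B–D–F#) is F#; that is the bass in third inversion.

F#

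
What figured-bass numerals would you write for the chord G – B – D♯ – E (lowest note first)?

The notes G, B, D#, E stack in thirds as E–G–B–D# — an E minor-major seventh chord. The bass G is the third, so this is first inversion: figured 6/5.

6/5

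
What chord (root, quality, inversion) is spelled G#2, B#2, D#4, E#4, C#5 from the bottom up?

The pitch classes G#, B#, D#, E#, C# arrange in thirds as C#–E#–G#–B#–D#: a C# major ninth chord.
With the fifth (G#) in the bass, the chord is in second inversion.

C# major ninth, second inversion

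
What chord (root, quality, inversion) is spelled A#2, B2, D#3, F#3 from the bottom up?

B major seventh, third inversion

The pitch classes A#, B, D#, F# arrange in thirds as B–D#–F#–A#: a B major seventh chord.
A# is the seventh of B major seventh; seventh in the bass means third inversion (figured bass 4/2).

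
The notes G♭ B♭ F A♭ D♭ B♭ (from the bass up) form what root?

Gb, Bb, F, Ab, Db are the tones of a Gb major ninth chord (Gb–Bb–Db–F–Ab), making Gb the root.

Gb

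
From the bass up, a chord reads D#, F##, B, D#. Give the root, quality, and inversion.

B augmented, first inversion

The pitch classes D#, F##, B arrange in thirds as B–D#–F##: a B augmented triad.
With the third (D#) in the bass, the chord is in first inversion (figured bass 6).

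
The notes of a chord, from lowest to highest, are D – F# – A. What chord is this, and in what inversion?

The distinct note names are D, F#, A. Stacked in thirds they read D–F#–A, which is a major triad on D.
The lowest note is D, the root of the chord, so this is root position (figured bass 5/3).

D major, root position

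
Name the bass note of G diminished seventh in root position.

The root of G diminished seventh (G–Bb–Db–Fb) is G; that is the bass in root position.

G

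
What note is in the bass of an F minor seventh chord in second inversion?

The fifth of F minor seventh (F–Ab–C–Eb) is C; that is the bass in second inversion.

C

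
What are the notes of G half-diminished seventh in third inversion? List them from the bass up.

Spelling G half-diminished seventh: G–Bb–Db–F. In third inversion the seventh is bass, giving F, G, Bb, Db from the bottom.

F, G, Bb, Db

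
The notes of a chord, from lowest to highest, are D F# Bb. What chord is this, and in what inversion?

Bb augmented, first inversion

The pitch classes D, F#, Bb arrange in thirds as Bb–D–F#: a Bb augmented triad.
The lowest note is D, the third of the chord, so this is first inversion (figured bass 6).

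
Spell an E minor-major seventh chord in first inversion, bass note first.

G, B, D#, E

Spelling E minor-major seventh: E–G–B–D#. In first inversion the third is bass, giving G, B, D#, E from the bottom.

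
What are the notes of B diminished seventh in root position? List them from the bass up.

B diminished seventh is B–D–F–Ab. Root position puts the root (B) in the bass, with the remaining tones above: B, D, F, Ab.

B, D, F, Ab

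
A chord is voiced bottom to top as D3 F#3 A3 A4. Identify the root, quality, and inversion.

The pitch classes D, F#, A arrange in thirds as D–F#–A: a D major triad.
The lowest note is D, the root of the chord, so this is root position (figured bass 5/3).

D major, root position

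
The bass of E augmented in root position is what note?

E

E augmented is E–G#–B#. Root position places the root in the bass: E.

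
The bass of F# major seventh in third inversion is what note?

E#

F# major seventh is F#–A#–C#–E#. Third inversion places the seventh in the bass: E#.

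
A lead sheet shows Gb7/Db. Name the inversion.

Gb7/Db means Gb dominant seventh with Db in the bass. Db is the fifth of Gb dominant seventh (Gb–Bb–Db–Fb), so this is second inversion.

second inversion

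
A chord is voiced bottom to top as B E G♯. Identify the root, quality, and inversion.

The distinct note names are B, E, G#. Stacked in thirds they read E–G#–B, which is a major triad on E.
The lowest note is B, the fifth of the chord, so this is second inversion (figured bass 6/4).

E major, second inversion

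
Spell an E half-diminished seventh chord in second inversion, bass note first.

Bb, D, E, G

E half-diminished seventh is E–G–Bb–D. Second inversion puts the fifth (Bb) in the bass, with the remaining tones above: Bb, D, E, G.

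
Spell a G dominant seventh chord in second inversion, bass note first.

D, F, G, B

G dominant seventh is G–B–D–F. Second inversion puts the fifth (D) in the bass, with the remaining tones above: D, F, G, B.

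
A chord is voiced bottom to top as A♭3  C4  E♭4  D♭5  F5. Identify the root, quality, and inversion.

Db major ninth, second inversion

Reducing to letter names: Ab, C, Eb, Db, F. These stack in thirds as Db–F–Ab–C–Eb — a Db major ninth chord.
With the fifth (Ab) in the bass, the chord is in second inversion.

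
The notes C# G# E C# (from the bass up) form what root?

C#

C#, G#, E are the tones of a C# minor triad (C#–E–G#), making C# the root.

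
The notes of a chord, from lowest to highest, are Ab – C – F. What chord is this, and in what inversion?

The distinct note names are Ab, C, F. Stacked in thirds they read F–Ab–C, which is a minor triad on F.
Ab is the third of F minor; third in the bass means first inversion (figured bass 6).

F minor, first inversion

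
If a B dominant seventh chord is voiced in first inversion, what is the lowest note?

The third of B dominant seventh (B–D#–F#–A) is D#; that is the bass in first inversion.

D#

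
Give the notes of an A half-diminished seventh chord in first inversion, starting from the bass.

The chord tones are A–C–Eb–G. With the third (C) lowest for first inversion: C, Eb, G, A.

C, Eb, G, A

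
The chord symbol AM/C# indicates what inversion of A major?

AM/C# means A major with C# in the bass. C# is the third of A major (A–C#–E), so this is first inversion.

first inversion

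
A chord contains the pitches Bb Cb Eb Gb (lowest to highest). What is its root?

Reordering Bb, Cb, Eb, Gb into stacked thirds gives Cb–Eb–Gb–Bb; the bottom of that stack, Cb, is the root.

Cb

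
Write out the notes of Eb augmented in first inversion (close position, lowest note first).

The chord tones are Eb–G–B. With the third (G) lowest for first inversion: G, B, Eb.

G, B, Eb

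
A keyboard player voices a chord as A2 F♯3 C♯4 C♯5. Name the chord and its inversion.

F# minor, first inversion

The pitch classes A, F#, C# arrange in thirds as F#–A–C#: an F# minor triad.
With the third (A) in the bass, the chord is in first inversion (figured bass 6).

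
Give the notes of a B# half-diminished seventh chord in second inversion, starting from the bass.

F#, A#, B#, D#

Spelling B# half-diminished seventh: B#–D#–F#–A#. In second inversion the fifth is bass, giving F#, A#, B#, D# from the bottom.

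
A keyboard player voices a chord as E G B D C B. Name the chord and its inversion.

C major ninth, first inversion

The pitch classes E, G, B, D, C arrange in thirds as C–E–G–B–D: a C major ninth chord.
The lowest note is E, the third of the chord, so this is first inversion.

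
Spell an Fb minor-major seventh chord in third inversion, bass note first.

Eb, Fb, Abb, Cb

Fb minor-major seventh is Fb–Abb–Cb–Eb. Third inversion puts the seventh (Eb) in the bass, with the remaining tones above: Eb, Fb, Abb, Cb.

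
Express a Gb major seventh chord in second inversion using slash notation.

Second inversion of Gb major seventh has the fifth (Db) in the bass. As a slash chord: Gbmaj7/Db.

Gbmaj7/Db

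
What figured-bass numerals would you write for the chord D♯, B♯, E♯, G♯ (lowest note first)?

4/2

The notes D#, B#, E#, G# stack in thirds as E#–G#–B#–D# — an E# minor seventh chord. The bass D# is the seventh, so this is third inversion: figured 4/2.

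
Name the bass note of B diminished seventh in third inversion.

B diminished seventh is B–D–F–Ab. Third inversion places the seventh in the bass: Ab.

Ab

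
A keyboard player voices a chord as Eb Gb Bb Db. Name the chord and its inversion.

Eb minor seventh, root position

The distinct note names are Eb, Gb, Bb, Db. Stacked in thirds they read Eb–Gb–Bb–Db, which is a minor seventh chord on Eb.
Eb is the root of Eb minor seventh; root in the bass means root position (figured bass 7).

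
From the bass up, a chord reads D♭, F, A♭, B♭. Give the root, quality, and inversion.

The pitch classes Db, F, Ab, Bb arrange in thirds as Bb–Db–F–Ab: a Bb minor seventh chord.
The lowest note is Db, the third of the chord, so this is first inversion (figured bass 6/5).

Bb minor seventh, first inversion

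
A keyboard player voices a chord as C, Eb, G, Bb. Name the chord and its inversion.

C minor seventh, root position

Reducing to letter names: C, Eb, G, Bb. These stack in thirds as C–Eb–G–Bb — a C minor seventh chord.
With the root (C) in the bass, the chord is in root position (figured bass 7).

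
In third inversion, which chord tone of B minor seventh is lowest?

A

The seventh of B minor seventh (B–D–F#–A) is A; that is the bass in third inversion.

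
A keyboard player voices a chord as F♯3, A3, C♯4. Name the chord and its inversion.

F# minor, root position

Reducing to letter names: F#, A, C#. These stack in thirds as F#–A–C# — an F# minor triad.
F# is the root of F# minor; root in the bass means root position (figured bass 5/3).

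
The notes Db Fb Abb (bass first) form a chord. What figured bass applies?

The notes Db, Fb, Abb stack in thirds as Db–Fb–Abb — a Db diminished triad. The bass Db is the root, so this is root position: figured 5/3.

5/3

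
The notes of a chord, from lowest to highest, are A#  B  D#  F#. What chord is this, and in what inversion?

B major seventh, third inversion

Reducing to letter names: A#, B, D#, F#. These stack in thirds as B–D#–F#–A# — a B major seventh chord.
A# is the seventh of B major seventh; seventh in the bass means third inversion (figured bass 4/2).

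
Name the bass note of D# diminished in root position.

The root of D# diminished (D#–F#–A) is D#; that is the bass in root position.

D#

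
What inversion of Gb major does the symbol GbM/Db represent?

second inversion

GbM/Db means Gb major with Db in the bass. Db is the fifth of Gb major (Gb–Bb–Db), so this is second inversion.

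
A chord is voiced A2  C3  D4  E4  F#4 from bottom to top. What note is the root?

The distinct letter names are A, C, D, E, F#. Arranged as a stack of thirds they read D–F#–A–C–E, so D is the root (a D dominant ninth chord).

D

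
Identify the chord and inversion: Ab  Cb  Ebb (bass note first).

Ab diminished, root position

Reducing to letter names: Ab, Cb, Ebb. These stack in thirds as Ab–Cb–Ebb — an Ab diminished triad.
Ab is the root of Ab diminished; root in the bass means root position (figured bass 5/3).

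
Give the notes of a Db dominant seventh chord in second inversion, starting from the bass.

Ab, Cb, Db, F

The chord tones are Db–F–Ab–Cb. With the fifth (Ab) lowest for second inversion: Ab, Cb, Db, F.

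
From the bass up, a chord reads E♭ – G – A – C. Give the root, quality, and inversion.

A half-diminished seventh, second inversion

Reducing to letter names: Eb, G, A, C. These stack in thirds as A–C–Eb–G — an A half-diminished seventh chord.
With the fifth (Eb) in the bass, the chord is in second inversion (figured bass 4/3).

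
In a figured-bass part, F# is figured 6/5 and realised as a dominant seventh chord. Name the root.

The figures 6/5 mean the third of the chord is in the bass. If F# is the third of a dominant seventh chord, the root is D (chord tones D–F#–A–C).

D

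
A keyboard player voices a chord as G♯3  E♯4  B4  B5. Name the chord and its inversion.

The distinct note names are G#, E#, B. Stacked in thirds they read E#–G#–B, which is a diminished triad on E#.
G# is the third of E# diminished; third in the bass means first inversion (figured bass 6).

E# diminished, first inversion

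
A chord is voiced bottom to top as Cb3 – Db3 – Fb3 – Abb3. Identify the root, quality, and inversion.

The pitch classes Cb, Db, Fb, Abb arrange in thirds as Db–Fb–Abb–Cb: a Db half-diminished seventh chord.
Cb is the seventh of Db half-diminished seventh; seventh in the bass means third inversion (figured bass 4/2).

Db half-diminished seventh, third inversion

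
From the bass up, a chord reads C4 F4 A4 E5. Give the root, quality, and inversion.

Reducing to letter names: C, F, A, E. These stack in thirds as F–A–C–E — an F major seventh chord.
With the fifth (C) in the bass, the chord is in second inversion (figured bass 4/3).

F major seventh, second inversion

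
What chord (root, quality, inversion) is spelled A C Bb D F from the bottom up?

The pitch classes A, C, Bb, D, F arrange in thirds as Bb–D–F–A–C: a Bb major ninth chord.
With the seventh (A) in the bass, the chord is in third inversion.

Bb major ninth, third inversion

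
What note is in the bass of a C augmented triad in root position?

C

C augmented is C–E–G#. Root position places the root in the bass: C.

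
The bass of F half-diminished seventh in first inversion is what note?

Ab

The third of F half-diminished seventh (F–Ab–Cb–Eb) is Ab; that is the bass in first inversion.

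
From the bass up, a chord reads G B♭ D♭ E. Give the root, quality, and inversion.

The distinct note names are G, Bb, Db, E. Stacked in thirds they read E–G–Bb–Db, which is a diminished seventh chord on E.
G is the third of E diminished seventh; third in the bass means first inversion (figured bass 6/5).

E diminished seventh, first inversion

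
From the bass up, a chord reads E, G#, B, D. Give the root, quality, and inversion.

Reducing to letter names: E, G#, B, D. These stack in thirds as E–G#–B–D — an E dominant seventh chord.
E is the root of E dominant seventh; root in the bass means root position (figured bass 7).

E dominant seventh, root position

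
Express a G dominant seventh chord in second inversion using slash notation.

Second inversion of G dominant seventh has the fifth (D) in the bass. As a slash chord: G7/D.

G7/D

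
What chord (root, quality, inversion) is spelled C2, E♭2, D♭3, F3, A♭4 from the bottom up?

Reducing to letter names: C, Eb, Db, F, Ab. These stack in thirds as Db–F–Ab–C–Eb — a Db major ninth chord.
With the seventh (C) in the bass, the chord is in third inversion.

Db major ninth, third inversion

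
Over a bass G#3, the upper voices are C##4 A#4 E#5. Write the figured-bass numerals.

4/2

The notes G#, C##, A#, E# stack in thirds as A#–C##–E#–G# — an A# dominant seventh chord. The bass G# is the seventh, so this is third inversion: figured 4/2.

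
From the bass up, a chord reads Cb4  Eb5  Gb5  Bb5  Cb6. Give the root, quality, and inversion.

The pitch classes Cb, Eb, Gb, Bb arrange in thirds as Cb–Eb–Gb–Bb: a Cb major seventh chord.
With the root (Cb) in the bass, the chord is in root position (figured bass 7).

Cb major seventh, root position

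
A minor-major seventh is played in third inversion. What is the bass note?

A minor-major seventh is A–C–E–G#. Third inversion places the seventh in the bass: G#.

G#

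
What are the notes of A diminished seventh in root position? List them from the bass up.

A, C, Eb, Gb

A diminished seventh is A–C–Eb–Gb. Root position puts the root (A) in the bass, with the remaining tones above: A, C, Eb, Gb.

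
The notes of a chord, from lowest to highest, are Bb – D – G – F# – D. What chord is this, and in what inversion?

The distinct note names are Bb, D, G, F#. Stacked in thirds they read G–Bb–D–F#, which is a minor-major seventh chord on G.
Bb is the third of G minor-major seventh; third in the bass means first inversion (figured bass 6/5).

G minor-major seventh, first inversion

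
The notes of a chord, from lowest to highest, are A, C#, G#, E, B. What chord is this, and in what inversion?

A major ninth, root position

The distinct note names are A, C#, G#, E, B. Stacked in thirds they read A–C#–E–G#–B, which is a major ninth chord on A.
The lowest note is A, the root of the chord, so this is root position.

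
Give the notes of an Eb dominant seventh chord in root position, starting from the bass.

The chord tones are Eb–G–Bb–Db. With the root (Eb) lowest for root position: Eb, G, Bb, Db.

Eb, G, Bb, Db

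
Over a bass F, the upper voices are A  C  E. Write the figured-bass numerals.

7

The notes F, A, C, E stack in thirds as F–A–C–E — an F major seventh chord. The bass F is the root, so this is root position: figured 7.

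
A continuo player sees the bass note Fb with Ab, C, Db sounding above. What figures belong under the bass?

6/5

The notes Fb, Ab, C, Db stack in thirds as Db–Fb–Ab–C — a Db minor-major seventh chord. The bass Fb is the third, so this is first inversion: figured 6/5.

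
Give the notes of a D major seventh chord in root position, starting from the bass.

D, F#, A, C#

Spelling D major seventh: D–F#–A–C#. In root position the root is bass, giving D, F#, A, C# from the bottom.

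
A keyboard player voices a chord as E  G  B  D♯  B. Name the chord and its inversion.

E minor-major seventh, root position

The pitch classes E, G, B, D# arrange in thirds as E–G–B–D#: an E minor-major seventh chord.
E is the root of E minor-major seventh; root in the bass means root position (figured bass 7).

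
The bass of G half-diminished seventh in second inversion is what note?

The fifth of G half-diminished seventh (G–Bb–Db–F) is Db; that is the bass in second inversion.

Db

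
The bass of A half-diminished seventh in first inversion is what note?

A half-diminished seventh is A–C–Eb–G. First inversion places the third in the bass: C.

C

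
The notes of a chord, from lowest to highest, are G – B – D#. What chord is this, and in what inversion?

The pitch classes G, B, D# arrange in thirds as G–B–D#: a G augmented triad.
The lowest note is G, the root of the chord, so this is root position (figured bass 5/3).

G augmented, root position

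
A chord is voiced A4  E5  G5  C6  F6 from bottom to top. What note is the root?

F

Reordering A, E, G, C, F into stacked thirds gives F–A–C–E–G; the bottom of that stack, F, is the root.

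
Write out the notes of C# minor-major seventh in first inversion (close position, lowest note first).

E, G#, B#, C#

Spelling C# minor-major seventh: C#–E–G#–B#. In first inversion the third is bass, giving E, G#, B#, C# from the bottom.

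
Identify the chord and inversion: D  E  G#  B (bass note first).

E dominant seventh, third inversion

The pitch classes D, E, G#, B arrange in thirds as E–G#–B–D: an E dominant seventh chord.
The lowest note is D, the seventh of the chord, so this is third inversion (figured bass 4/2).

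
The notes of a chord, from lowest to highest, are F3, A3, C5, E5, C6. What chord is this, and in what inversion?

Reducing to letter names: F, A, C, E. These stack in thirds as F–A–C–E — an F major seventh chord.
F is the root of F major seventh; root in the bass means root position (figured bass 7).

F major seventh, root position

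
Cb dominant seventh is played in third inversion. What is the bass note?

The seventh of Cb dominant seventh (Cb–Eb–Gb–Bbb) is Bbb; that is the bass in third inversion.

Bbb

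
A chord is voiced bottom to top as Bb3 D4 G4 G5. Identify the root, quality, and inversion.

The distinct note names are Bb, D, G. Stacked in thirds they read G–Bb–D, which is a minor triad on G.
With the third (Bb) in the bass, the chord is in first inversion (figured bass 6).

G minor, first inversion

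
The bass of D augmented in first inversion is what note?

In first inversion the third is lowest. For D augmented (D–F#–A#) that is F#.

F#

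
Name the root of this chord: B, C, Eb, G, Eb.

B, C, Eb, G are the tones of a C minor-major seventh chord (C–Eb–G–B), making C the root.

C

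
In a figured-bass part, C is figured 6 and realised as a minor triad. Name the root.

The figures 6 mean the third of the chord is in the bass. If C is the third of a minor triad, the root is A (chord tones A–C–E).

A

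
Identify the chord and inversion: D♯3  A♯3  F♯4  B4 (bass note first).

Reducing to letter names: D#, A#, F#, B. These stack in thirds as B–D#–F#–A# — a B major seventh chord.
D# is the third of B major seventh; third in the bass means first inversion (figured bass 6/5).

B major seventh, first inversion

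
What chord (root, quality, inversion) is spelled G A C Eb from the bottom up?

A half-diminished seventh, third inversion

The pitch classes G, A, C, Eb arrange in thirds as A–C–Eb–G: an A half-diminished seventh chord.
The lowest note is G, the seventh of the chord, so this is third inversion (figured bass 4/2).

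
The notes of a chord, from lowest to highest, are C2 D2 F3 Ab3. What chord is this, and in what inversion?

The distinct note names are C, D, F, Ab. Stacked in thirds they read D–F–Ab–C, which is a half-diminished seventh chord on D.
The lowest note is C, the seventh of the chord, so this is third inversion (figured bass 4/2).

D half-diminished seventh, third inversion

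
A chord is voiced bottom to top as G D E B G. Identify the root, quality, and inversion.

The distinct note names are G, D, E, B. Stacked in thirds they read E–G–B–D, which is a minor seventh chord on E.
G is the third of E minor seventh; third in the bass means first inversion (figured bass 6/5).

E minor seventh, first inversion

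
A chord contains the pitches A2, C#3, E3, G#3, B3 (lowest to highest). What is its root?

A, C#, E, G#, B are the tones of an A major ninth chord (A–C#–E–G#–B), making A the root.

A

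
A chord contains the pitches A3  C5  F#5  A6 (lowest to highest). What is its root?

The distinct letter names are A, C, F#. Arranged as a stack of thirds they read F#–A–C, so F# is the root (an F# diminished triad).

F#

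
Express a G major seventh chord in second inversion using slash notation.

Second inversion of G major seventh has the fifth (D) in the bass. As a slash chord: Gmaj7/D.

Gmaj7/D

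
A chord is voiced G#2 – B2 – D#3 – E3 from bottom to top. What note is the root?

Reordering G#, B, D#, E into stacked thirds gives E–G#–B–D#; the bottom of that stack, E, is the root.

E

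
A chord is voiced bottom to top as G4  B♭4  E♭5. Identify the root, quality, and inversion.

Eb major, first inversion

The pitch classes G, Bb, Eb arrange in thirds as Eb–G–Bb: an Eb major triad.
With the third (G) in the bass, the chord is in first inversion (figured bass 6).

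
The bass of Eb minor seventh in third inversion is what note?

Db

In third inversion the seventh is lowest. For Eb minor seventh (Eb–Gb–Bb–Db) that is Db.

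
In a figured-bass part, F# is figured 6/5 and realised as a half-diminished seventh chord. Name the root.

The figures 6/5 mean the third of the chord is in the bass. If F# is the third of a half-diminished seventh chord, the root is D# (chord tones D#–F#–A–C#).

D#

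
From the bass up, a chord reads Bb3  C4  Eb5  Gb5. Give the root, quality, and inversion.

Reducing to letter names: Bb, C, Eb, Gb. These stack in thirds as C–Eb–Gb–Bb — a C half-diminished seventh chord.
The lowest note is Bb, the seventh of the chord, so this is third inversion (figured bass 4/2).

C half-diminished seventh, third inversion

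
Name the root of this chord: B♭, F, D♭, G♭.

Bb, F, Db, Gb are the tones of a Gb major seventh chord (Gb–Bb–Db–F), making Gb the root.

Gb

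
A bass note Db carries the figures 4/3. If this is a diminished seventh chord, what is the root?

G

The figures 4/3 mean the fifth of the chord is in the bass. If Db is the fifth of a diminished seventh chord, the root is G (chord tones G–Bb–Db–Fb).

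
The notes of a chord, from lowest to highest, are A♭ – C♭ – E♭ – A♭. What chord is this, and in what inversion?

Ab minor, root position

Reducing to letter names: Ab, Cb, Eb. These stack in thirds as Ab–Cb–Eb — an Ab minor triad.
Ab is the root of Ab minor; root in the bass means root position (figured bass 5/3).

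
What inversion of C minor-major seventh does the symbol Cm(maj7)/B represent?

third inversion

Cm(maj7)/B means C minor-major seventh with B in the bass. B is the seventh of C minor-major seventh (C–Eb–G–B), so this is third inversion.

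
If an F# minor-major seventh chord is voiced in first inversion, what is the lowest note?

F# minor-major seventh is F#–A–C#–E#. First inversion places the third in the bass: A.

A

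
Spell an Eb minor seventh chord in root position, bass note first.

Eb, Gb, Bb, Db

Spelling Eb minor seventh: Eb–Gb–Bb–Db. In root position the root is bass, giving Eb, Gb, Bb, Db from the bottom.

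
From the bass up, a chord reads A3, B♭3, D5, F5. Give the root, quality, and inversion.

Bb major seventh, third inversion

Reducing to letter names: A, Bb, D, F. These stack in thirds as Bb–D–F–A — a Bb major seventh chord.
The lowest note is A, the seventh of the chord, so this is third inversion (figured bass 4/2).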